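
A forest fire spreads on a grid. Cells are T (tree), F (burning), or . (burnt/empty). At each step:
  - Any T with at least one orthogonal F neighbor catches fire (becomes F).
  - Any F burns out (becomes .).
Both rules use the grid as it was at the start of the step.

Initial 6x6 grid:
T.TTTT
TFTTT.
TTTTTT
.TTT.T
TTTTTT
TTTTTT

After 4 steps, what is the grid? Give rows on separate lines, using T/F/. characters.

Step 1: 3 trees catch fire, 1 burn out
  T.TTTT
  F.FTT.
  TFTTTT
  .TTT.T
  TTTTTT
  TTTTTT
Step 2: 6 trees catch fire, 3 burn out
  F.FTTT
  ...FT.
  F.FTTT
  .FTT.T
  TTTTTT
  TTTTTT
Step 3: 5 trees catch fire, 6 burn out
  ...FTT
  ....F.
  ...FTT
  ..FT.T
  TFTTTT
  TTTTTT
Step 4: 6 trees catch fire, 5 burn out
  ....FT
  ......
  ....FT
  ...F.T
  F.FTTT
  TFTTTT

....FT
......
....FT
...F.T
F.FTTT
TFTTTT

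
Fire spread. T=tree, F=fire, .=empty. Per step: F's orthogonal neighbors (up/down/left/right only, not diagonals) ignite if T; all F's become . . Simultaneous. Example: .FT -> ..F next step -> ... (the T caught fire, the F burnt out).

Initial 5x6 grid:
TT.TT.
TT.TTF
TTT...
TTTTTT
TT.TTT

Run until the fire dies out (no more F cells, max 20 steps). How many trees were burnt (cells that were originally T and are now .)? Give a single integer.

Step 1: +1 fires, +1 burnt (F count now 1)
Step 2: +2 fires, +1 burnt (F count now 2)
Step 3: +1 fires, +2 burnt (F count now 1)
Step 4: +0 fires, +1 burnt (F count now 0)
Fire out after step 4
Initially T: 22, now '.': 12
Total burnt (originally-T cells now '.'): 4

Answer: 4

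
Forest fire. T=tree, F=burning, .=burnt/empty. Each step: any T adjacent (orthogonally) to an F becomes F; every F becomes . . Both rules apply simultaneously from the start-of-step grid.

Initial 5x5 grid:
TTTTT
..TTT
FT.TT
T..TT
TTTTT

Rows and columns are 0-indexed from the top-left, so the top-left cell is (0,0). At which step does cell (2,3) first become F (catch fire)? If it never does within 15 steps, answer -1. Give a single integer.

Step 1: cell (2,3)='T' (+2 fires, +1 burnt)
Step 2: cell (2,3)='T' (+1 fires, +2 burnt)
Step 3: cell (2,3)='T' (+1 fires, +1 burnt)
Step 4: cell (2,3)='T' (+1 fires, +1 burnt)
Step 5: cell (2,3)='T' (+1 fires, +1 burnt)
Step 6: cell (2,3)='T' (+2 fires, +1 burnt)
Step 7: cell (2,3)='F' (+2 fires, +2 burnt)
  -> target ignites at step 7
Step 8: cell (2,3)='.' (+2 fires, +2 burnt)
Step 9: cell (2,3)='.' (+3 fires, +2 burnt)
Step 10: cell (2,3)='.' (+2 fires, +3 burnt)
Step 11: cell (2,3)='.' (+1 fires, +2 burnt)
Step 12: cell (2,3)='.' (+1 fires, +1 burnt)
Step 13: cell (2,3)='.' (+0 fires, +1 burnt)
  fire out at step 13

7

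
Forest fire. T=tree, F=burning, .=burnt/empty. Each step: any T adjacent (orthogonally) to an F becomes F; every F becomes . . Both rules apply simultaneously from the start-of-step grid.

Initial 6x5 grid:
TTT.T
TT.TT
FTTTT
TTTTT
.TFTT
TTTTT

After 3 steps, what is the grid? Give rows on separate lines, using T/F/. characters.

Step 1: 7 trees catch fire, 2 burn out
  TTT.T
  FT.TT
  .FTTT
  FTFTT
  .F.FT
  TTFTT
Step 2: 8 trees catch fire, 7 burn out
  FTT.T
  .F.TT
  ..FTT
  .F.FT
  ....F
  TF.FT
Step 3: 5 trees catch fire, 8 burn out
  .FT.T
  ...TT
  ...FT
  ....F
  .....
  F...F

.FT.T
...TT
...FT
....F
.....
F...F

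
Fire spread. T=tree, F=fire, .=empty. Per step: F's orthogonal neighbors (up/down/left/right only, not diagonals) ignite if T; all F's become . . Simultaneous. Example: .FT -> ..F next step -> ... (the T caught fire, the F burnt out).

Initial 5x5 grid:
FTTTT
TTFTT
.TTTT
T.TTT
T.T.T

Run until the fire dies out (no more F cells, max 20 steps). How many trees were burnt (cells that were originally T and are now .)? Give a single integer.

Step 1: +6 fires, +2 burnt (F count now 6)
Step 2: +5 fires, +6 burnt (F count now 5)
Step 3: +4 fires, +5 burnt (F count now 4)
Step 4: +1 fires, +4 burnt (F count now 1)
Step 5: +1 fires, +1 burnt (F count now 1)
Step 6: +0 fires, +1 burnt (F count now 0)
Fire out after step 6
Initially T: 19, now '.': 23
Total burnt (originally-T cells now '.'): 17

Answer: 17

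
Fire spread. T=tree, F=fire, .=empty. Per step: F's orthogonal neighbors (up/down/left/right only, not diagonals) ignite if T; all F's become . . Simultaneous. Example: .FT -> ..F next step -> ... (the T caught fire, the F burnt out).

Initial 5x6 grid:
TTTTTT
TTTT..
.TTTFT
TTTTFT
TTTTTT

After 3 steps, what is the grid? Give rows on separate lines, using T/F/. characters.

Step 1: 5 trees catch fire, 2 burn out
  TTTTTT
  TTTT..
  .TTF.F
  TTTF.F
  TTTTFT
Step 2: 5 trees catch fire, 5 burn out
  TTTTTT
  TTTF..
  .TF...
  TTF...
  TTTF.F
Step 3: 5 trees catch fire, 5 burn out
  TTTFTT
  TTF...
  .F....
  TF....
  TTF...

TTTFTT
TTF...
.F....
TF....
TTF...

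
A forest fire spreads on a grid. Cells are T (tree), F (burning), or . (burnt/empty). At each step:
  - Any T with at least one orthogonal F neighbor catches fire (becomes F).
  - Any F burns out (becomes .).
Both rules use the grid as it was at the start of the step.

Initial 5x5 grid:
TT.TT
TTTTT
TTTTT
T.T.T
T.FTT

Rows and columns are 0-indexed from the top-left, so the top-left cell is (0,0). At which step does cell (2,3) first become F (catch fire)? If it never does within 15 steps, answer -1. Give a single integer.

Step 1: cell (2,3)='T' (+2 fires, +1 burnt)
Step 2: cell (2,3)='T' (+2 fires, +2 burnt)
Step 3: cell (2,3)='F' (+4 fires, +2 burnt)
  -> target ignites at step 3
Step 4: cell (2,3)='.' (+4 fires, +4 burnt)
Step 5: cell (2,3)='.' (+5 fires, +4 burnt)
Step 6: cell (2,3)='.' (+3 fires, +5 burnt)
Step 7: cell (2,3)='.' (+0 fires, +3 burnt)
  fire out at step 7

3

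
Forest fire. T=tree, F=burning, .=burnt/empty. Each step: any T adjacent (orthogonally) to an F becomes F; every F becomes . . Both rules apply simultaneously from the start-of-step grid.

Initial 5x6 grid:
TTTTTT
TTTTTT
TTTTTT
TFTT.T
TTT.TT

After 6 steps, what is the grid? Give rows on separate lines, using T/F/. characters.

Step 1: 4 trees catch fire, 1 burn out
  TTTTTT
  TTTTTT
  TFTTTT
  F.FT.T
  TFT.TT
Step 2: 6 trees catch fire, 4 burn out
  TTTTTT
  TFTTTT
  F.FTTT
  ...F.T
  F.F.TT
Step 3: 4 trees catch fire, 6 burn out
  TFTTTT
  F.FTTT
  ...FTT
  .....T
  ....TT
Step 4: 4 trees catch fire, 4 burn out
  F.FTTT
  ...FTT
  ....FT
  .....T
  ....TT
Step 5: 3 trees catch fire, 4 burn out
  ...FTT
  ....FT
  .....F
  .....T
  ....TT
Step 6: 3 trees catch fire, 3 burn out
  ....FT
  .....F
  ......
  .....F
  ....TT

....FT
.....F
......
.....F
....TT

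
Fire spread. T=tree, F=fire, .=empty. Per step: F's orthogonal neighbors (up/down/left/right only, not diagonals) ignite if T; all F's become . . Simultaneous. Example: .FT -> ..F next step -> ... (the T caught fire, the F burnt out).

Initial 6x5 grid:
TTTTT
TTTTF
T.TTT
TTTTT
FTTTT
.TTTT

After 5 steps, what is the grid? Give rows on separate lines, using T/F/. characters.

Step 1: 5 trees catch fire, 2 burn out
  TTTTF
  TTTF.
  T.TTF
  FTTTT
  .FTTT
  .TTTT
Step 2: 8 trees catch fire, 5 burn out
  TTTF.
  TTF..
  F.TF.
  .FTTF
  ..FTT
  .FTTT
Step 3: 9 trees catch fire, 8 burn out
  TTF..
  FF...
  ..F..
  ..FF.
  ...FF
  ..FTT
Step 4: 4 trees catch fire, 9 burn out
  FF...
  .....
  .....
  .....
  .....
  ...FF
Step 5: 0 trees catch fire, 4 burn out
  .....
  .....
  .....
  .....
  .....
  .....

.....
.....
.....
.....
.....
.....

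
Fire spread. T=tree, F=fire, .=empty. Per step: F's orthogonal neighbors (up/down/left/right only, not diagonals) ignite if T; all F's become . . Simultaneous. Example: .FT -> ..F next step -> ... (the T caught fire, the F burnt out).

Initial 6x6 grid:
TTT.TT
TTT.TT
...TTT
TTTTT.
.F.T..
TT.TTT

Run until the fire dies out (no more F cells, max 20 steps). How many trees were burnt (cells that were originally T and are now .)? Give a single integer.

Step 1: +2 fires, +1 burnt (F count now 2)
Step 2: +3 fires, +2 burnt (F count now 3)
Step 3: +1 fires, +3 burnt (F count now 1)
Step 4: +3 fires, +1 burnt (F count now 3)
Step 5: +2 fires, +3 burnt (F count now 2)
Step 6: +3 fires, +2 burnt (F count now 3)
Step 7: +3 fires, +3 burnt (F count now 3)
Step 8: +1 fires, +3 burnt (F count now 1)
Step 9: +0 fires, +1 burnt (F count now 0)
Fire out after step 9
Initially T: 24, now '.': 30
Total burnt (originally-T cells now '.'): 18

Answer: 18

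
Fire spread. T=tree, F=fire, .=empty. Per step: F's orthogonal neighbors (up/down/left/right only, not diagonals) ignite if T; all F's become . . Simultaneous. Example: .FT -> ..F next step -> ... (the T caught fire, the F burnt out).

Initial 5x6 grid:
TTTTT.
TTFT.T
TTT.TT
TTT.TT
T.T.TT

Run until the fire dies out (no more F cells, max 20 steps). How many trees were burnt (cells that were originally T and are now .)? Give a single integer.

Step 1: +4 fires, +1 burnt (F count now 4)
Step 2: +5 fires, +4 burnt (F count now 5)
Step 3: +5 fires, +5 burnt (F count now 5)
Step 4: +1 fires, +5 burnt (F count now 1)
Step 5: +1 fires, +1 burnt (F count now 1)
Step 6: +0 fires, +1 burnt (F count now 0)
Fire out after step 6
Initially T: 23, now '.': 23
Total burnt (originally-T cells now '.'): 16

Answer: 16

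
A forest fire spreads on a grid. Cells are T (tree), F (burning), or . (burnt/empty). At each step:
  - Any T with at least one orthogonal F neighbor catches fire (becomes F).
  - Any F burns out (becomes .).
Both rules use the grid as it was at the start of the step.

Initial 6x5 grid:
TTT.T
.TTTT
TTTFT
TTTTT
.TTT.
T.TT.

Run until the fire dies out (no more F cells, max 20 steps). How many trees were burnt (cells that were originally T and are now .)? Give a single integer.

Step 1: +4 fires, +1 burnt (F count now 4)
Step 2: +6 fires, +4 burnt (F count now 6)
Step 3: +7 fires, +6 burnt (F count now 7)
Step 4: +4 fires, +7 burnt (F count now 4)
Step 5: +1 fires, +4 burnt (F count now 1)
Step 6: +0 fires, +1 burnt (F count now 0)
Fire out after step 6
Initially T: 23, now '.': 29
Total burnt (originally-T cells now '.'): 22

Answer: 22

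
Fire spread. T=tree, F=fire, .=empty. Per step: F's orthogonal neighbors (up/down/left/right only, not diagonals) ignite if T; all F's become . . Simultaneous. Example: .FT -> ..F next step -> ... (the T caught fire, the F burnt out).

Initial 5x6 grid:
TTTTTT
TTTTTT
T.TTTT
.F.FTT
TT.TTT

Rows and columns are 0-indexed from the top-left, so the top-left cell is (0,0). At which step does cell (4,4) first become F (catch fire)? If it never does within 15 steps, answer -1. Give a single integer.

Step 1: cell (4,4)='T' (+4 fires, +2 burnt)
Step 2: cell (4,4)='F' (+6 fires, +4 burnt)
  -> target ignites at step 2
Step 3: cell (4,4)='.' (+5 fires, +6 burnt)
Step 4: cell (4,4)='.' (+4 fires, +5 burnt)
Step 5: cell (4,4)='.' (+3 fires, +4 burnt)
Step 6: cell (4,4)='.' (+2 fires, +3 burnt)
Step 7: cell (4,4)='.' (+0 fires, +2 burnt)
  fire out at step 7

2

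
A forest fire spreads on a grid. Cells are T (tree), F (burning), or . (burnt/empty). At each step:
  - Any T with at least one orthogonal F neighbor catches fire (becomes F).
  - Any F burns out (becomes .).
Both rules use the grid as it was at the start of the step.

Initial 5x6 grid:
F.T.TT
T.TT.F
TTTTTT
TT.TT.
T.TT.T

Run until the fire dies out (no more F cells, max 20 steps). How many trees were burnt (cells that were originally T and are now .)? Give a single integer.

Step 1: +3 fires, +2 burnt (F count now 3)
Step 2: +3 fires, +3 burnt (F count now 3)
Step 3: +4 fires, +3 burnt (F count now 4)
Step 4: +5 fires, +4 burnt (F count now 5)
Step 5: +2 fires, +5 burnt (F count now 2)
Step 6: +2 fires, +2 burnt (F count now 2)
Step 7: +0 fires, +2 burnt (F count now 0)
Fire out after step 7
Initially T: 20, now '.': 29
Total burnt (originally-T cells now '.'): 19

Answer: 19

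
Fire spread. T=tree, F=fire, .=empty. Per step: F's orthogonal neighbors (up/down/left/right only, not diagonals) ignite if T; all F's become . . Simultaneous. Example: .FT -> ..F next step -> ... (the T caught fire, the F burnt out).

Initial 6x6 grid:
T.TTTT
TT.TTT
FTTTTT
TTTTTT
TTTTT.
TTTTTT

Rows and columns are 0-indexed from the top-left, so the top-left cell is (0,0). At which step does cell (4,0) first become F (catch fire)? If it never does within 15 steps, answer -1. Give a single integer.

Step 1: cell (4,0)='T' (+3 fires, +1 burnt)
Step 2: cell (4,0)='F' (+5 fires, +3 burnt)
  -> target ignites at step 2
Step 3: cell (4,0)='.' (+4 fires, +5 burnt)
Step 4: cell (4,0)='.' (+5 fires, +4 burnt)
Step 5: cell (4,0)='.' (+6 fires, +5 burnt)
Step 6: cell (4,0)='.' (+6 fires, +6 burnt)
Step 7: cell (4,0)='.' (+2 fires, +6 burnt)
Step 8: cell (4,0)='.' (+1 fires, +2 burnt)
Step 9: cell (4,0)='.' (+0 fires, +1 burnt)
  fire out at step 9

2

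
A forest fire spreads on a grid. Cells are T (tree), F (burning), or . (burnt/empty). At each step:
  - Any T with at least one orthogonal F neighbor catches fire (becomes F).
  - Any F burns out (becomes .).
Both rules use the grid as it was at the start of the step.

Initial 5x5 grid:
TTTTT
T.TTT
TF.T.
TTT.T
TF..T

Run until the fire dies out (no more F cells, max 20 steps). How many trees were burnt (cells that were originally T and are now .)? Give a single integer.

Answer: 15

Derivation:
Step 1: +3 fires, +2 burnt (F count now 3)
Step 2: +3 fires, +3 burnt (F count now 3)
Step 3: +1 fires, +3 burnt (F count now 1)
Step 4: +1 fires, +1 burnt (F count now 1)
Step 5: +1 fires, +1 burnt (F count now 1)
Step 6: +2 fires, +1 burnt (F count now 2)
Step 7: +2 fires, +2 burnt (F count now 2)
Step 8: +2 fires, +2 burnt (F count now 2)
Step 9: +0 fires, +2 burnt (F count now 0)
Fire out after step 9
Initially T: 17, now '.': 23
Total burnt (originally-T cells now '.'): 15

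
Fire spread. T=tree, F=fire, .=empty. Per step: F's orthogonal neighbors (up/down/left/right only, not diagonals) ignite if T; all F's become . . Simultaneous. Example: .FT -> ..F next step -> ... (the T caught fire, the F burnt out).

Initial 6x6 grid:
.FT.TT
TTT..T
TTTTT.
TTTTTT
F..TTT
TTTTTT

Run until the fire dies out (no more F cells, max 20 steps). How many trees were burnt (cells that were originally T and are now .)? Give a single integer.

Step 1: +4 fires, +2 burnt (F count now 4)
Step 2: +6 fires, +4 burnt (F count now 6)
Step 3: +3 fires, +6 burnt (F count now 3)
Step 4: +3 fires, +3 burnt (F count now 3)
Step 5: +4 fires, +3 burnt (F count now 4)
Step 6: +3 fires, +4 burnt (F count now 3)
Step 7: +1 fires, +3 burnt (F count now 1)
Step 8: +0 fires, +1 burnt (F count now 0)
Fire out after step 8
Initially T: 27, now '.': 33
Total burnt (originally-T cells now '.'): 24

Answer: 24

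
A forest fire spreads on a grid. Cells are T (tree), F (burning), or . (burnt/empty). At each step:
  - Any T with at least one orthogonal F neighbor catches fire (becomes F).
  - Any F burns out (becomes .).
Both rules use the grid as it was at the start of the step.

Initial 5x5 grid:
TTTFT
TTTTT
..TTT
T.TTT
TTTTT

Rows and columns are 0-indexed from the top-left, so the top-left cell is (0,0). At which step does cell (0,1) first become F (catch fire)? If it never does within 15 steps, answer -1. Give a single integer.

Step 1: cell (0,1)='T' (+3 fires, +1 burnt)
Step 2: cell (0,1)='F' (+4 fires, +3 burnt)
  -> target ignites at step 2
Step 3: cell (0,1)='.' (+5 fires, +4 burnt)
Step 4: cell (0,1)='.' (+4 fires, +5 burnt)
Step 5: cell (0,1)='.' (+2 fires, +4 burnt)
Step 6: cell (0,1)='.' (+1 fires, +2 burnt)
Step 7: cell (0,1)='.' (+1 fires, +1 burnt)
Step 8: cell (0,1)='.' (+1 fires, +1 burnt)
Step 9: cell (0,1)='.' (+0 fires, +1 burnt)
  fire out at step 9

2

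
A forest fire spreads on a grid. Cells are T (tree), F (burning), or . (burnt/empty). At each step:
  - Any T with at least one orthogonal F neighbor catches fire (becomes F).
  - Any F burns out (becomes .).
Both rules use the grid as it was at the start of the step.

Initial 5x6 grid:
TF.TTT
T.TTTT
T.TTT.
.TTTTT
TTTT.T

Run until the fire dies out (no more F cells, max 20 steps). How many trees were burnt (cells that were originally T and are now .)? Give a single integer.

Answer: 3

Derivation:
Step 1: +1 fires, +1 burnt (F count now 1)
Step 2: +1 fires, +1 burnt (F count now 1)
Step 3: +1 fires, +1 burnt (F count now 1)
Step 4: +0 fires, +1 burnt (F count now 0)
Fire out after step 4
Initially T: 23, now '.': 10
Total burnt (originally-T cells now '.'): 3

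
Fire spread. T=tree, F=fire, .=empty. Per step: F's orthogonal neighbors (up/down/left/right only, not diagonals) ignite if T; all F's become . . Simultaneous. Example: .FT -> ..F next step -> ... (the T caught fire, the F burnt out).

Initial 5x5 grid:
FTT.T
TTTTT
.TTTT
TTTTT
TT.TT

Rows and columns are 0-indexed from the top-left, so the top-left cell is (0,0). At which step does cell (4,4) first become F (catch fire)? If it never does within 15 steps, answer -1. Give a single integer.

Step 1: cell (4,4)='T' (+2 fires, +1 burnt)
Step 2: cell (4,4)='T' (+2 fires, +2 burnt)
Step 3: cell (4,4)='T' (+2 fires, +2 burnt)
Step 4: cell (4,4)='T' (+3 fires, +2 burnt)
Step 5: cell (4,4)='T' (+5 fires, +3 burnt)
Step 6: cell (4,4)='T' (+4 fires, +5 burnt)
Step 7: cell (4,4)='T' (+2 fires, +4 burnt)
Step 8: cell (4,4)='F' (+1 fires, +2 burnt)
  -> target ignites at step 8
Step 9: cell (4,4)='.' (+0 fires, +1 burnt)
  fire out at step 9

8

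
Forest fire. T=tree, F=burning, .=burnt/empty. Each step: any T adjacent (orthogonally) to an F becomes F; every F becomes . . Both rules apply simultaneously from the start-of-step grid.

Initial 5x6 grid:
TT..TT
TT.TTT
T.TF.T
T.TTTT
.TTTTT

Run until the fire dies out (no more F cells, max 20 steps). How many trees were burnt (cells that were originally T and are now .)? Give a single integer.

Answer: 16

Derivation:
Step 1: +3 fires, +1 burnt (F count now 3)
Step 2: +4 fires, +3 burnt (F count now 4)
Step 3: +5 fires, +4 burnt (F count now 5)
Step 4: +4 fires, +5 burnt (F count now 4)
Step 5: +0 fires, +4 burnt (F count now 0)
Fire out after step 5
Initially T: 22, now '.': 24
Total burnt (originally-T cells now '.'): 16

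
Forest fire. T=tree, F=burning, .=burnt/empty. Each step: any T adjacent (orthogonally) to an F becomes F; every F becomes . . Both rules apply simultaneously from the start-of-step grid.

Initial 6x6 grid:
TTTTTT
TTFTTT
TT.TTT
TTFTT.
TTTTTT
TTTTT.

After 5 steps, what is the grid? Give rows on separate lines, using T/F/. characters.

Step 1: 6 trees catch fire, 2 burn out
  TTFTTT
  TF.FTT
  TT.TTT
  TF.FT.
  TTFTTT
  TTTTT.
Step 2: 11 trees catch fire, 6 burn out
  TF.FTT
  F...FT
  TF.FTT
  F...F.
  TF.FTT
  TTFTT.
Step 3: 9 trees catch fire, 11 burn out
  F...FT
  .....F
  F...FT
  ......
  F...FT
  TF.FT.
Step 4: 5 trees catch fire, 9 burn out
  .....F
  ......
  .....F
  ......
  .....F
  F...F.
Step 5: 0 trees catch fire, 5 burn out
  ......
  ......
  ......
  ......
  ......
  ......

......
......
......
......
......
......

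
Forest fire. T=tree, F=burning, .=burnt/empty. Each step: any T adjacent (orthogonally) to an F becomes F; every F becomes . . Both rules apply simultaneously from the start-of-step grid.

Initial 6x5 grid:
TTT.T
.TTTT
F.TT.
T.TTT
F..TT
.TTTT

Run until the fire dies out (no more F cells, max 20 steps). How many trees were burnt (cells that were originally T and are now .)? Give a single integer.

Answer: 1

Derivation:
Step 1: +1 fires, +2 burnt (F count now 1)
Step 2: +0 fires, +1 burnt (F count now 0)
Fire out after step 2
Initially T: 20, now '.': 11
Total burnt (originally-T cells now '.'): 1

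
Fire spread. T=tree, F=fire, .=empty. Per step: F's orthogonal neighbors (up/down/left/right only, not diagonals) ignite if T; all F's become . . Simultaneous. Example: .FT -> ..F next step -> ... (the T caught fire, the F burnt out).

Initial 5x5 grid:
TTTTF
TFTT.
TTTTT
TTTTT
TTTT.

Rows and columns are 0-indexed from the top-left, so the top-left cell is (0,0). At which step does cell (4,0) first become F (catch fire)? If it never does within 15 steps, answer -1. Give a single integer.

Step 1: cell (4,0)='T' (+5 fires, +2 burnt)
Step 2: cell (4,0)='T' (+6 fires, +5 burnt)
Step 3: cell (4,0)='T' (+4 fires, +6 burnt)
Step 4: cell (4,0)='F' (+4 fires, +4 burnt)
  -> target ignites at step 4
Step 5: cell (4,0)='.' (+2 fires, +4 burnt)
Step 6: cell (4,0)='.' (+0 fires, +2 burnt)
  fire out at step 6

4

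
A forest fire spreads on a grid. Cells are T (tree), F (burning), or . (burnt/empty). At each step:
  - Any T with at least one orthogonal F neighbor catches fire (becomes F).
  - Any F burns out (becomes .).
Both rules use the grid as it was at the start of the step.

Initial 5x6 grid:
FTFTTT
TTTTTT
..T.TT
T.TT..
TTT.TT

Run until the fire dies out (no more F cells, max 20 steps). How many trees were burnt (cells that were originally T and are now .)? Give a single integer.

Answer: 19

Derivation:
Step 1: +4 fires, +2 burnt (F count now 4)
Step 2: +4 fires, +4 burnt (F count now 4)
Step 3: +3 fires, +4 burnt (F count now 3)
Step 4: +4 fires, +3 burnt (F count now 4)
Step 5: +2 fires, +4 burnt (F count now 2)
Step 6: +1 fires, +2 burnt (F count now 1)
Step 7: +1 fires, +1 burnt (F count now 1)
Step 8: +0 fires, +1 burnt (F count now 0)
Fire out after step 8
Initially T: 21, now '.': 28
Total burnt (originally-T cells now '.'): 19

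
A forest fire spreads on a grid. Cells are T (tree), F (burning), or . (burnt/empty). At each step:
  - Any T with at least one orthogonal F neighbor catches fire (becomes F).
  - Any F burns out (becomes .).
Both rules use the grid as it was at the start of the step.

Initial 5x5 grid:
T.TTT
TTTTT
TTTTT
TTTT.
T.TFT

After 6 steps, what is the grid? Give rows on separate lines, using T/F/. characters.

Step 1: 3 trees catch fire, 1 burn out
  T.TTT
  TTTTT
  TTTTT
  TTTF.
  T.F.F
Step 2: 2 trees catch fire, 3 burn out
  T.TTT
  TTTTT
  TTTFT
  TTF..
  T....
Step 3: 4 trees catch fire, 2 burn out
  T.TTT
  TTTFT
  TTF.F
  TF...
  T....
Step 4: 5 trees catch fire, 4 burn out
  T.TFT
  TTF.F
  TF...
  F....
  T....
Step 5: 5 trees catch fire, 5 burn out
  T.F.F
  TF...
  F....
  .....
  F....
Step 6: 1 trees catch fire, 5 burn out
  T....
  F....
  .....
  .....
  .....

T....
F....
.....
.....
.....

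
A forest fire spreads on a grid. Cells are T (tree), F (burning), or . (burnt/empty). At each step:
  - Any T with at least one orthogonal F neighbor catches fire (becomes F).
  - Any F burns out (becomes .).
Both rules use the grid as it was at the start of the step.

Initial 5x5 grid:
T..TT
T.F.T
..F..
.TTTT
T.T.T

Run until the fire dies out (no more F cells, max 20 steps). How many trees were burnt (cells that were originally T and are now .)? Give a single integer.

Answer: 6

Derivation:
Step 1: +1 fires, +2 burnt (F count now 1)
Step 2: +3 fires, +1 burnt (F count now 3)
Step 3: +1 fires, +3 burnt (F count now 1)
Step 4: +1 fires, +1 burnt (F count now 1)
Step 5: +0 fires, +1 burnt (F count now 0)
Fire out after step 5
Initially T: 12, now '.': 19
Total burnt (originally-T cells now '.'): 6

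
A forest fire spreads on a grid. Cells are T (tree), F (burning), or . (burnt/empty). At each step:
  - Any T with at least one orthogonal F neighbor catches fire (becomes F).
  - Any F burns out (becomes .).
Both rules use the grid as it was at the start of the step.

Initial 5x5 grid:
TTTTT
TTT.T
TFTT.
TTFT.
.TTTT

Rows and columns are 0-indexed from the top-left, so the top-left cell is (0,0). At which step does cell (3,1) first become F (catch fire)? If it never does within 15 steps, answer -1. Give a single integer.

Step 1: cell (3,1)='F' (+6 fires, +2 burnt)
  -> target ignites at step 1
Step 2: cell (3,1)='.' (+7 fires, +6 burnt)
Step 3: cell (3,1)='.' (+3 fires, +7 burnt)
Step 4: cell (3,1)='.' (+1 fires, +3 burnt)
Step 5: cell (3,1)='.' (+1 fires, +1 burnt)
Step 6: cell (3,1)='.' (+1 fires, +1 burnt)
Step 7: cell (3,1)='.' (+0 fires, +1 burnt)
  fire out at step 7

1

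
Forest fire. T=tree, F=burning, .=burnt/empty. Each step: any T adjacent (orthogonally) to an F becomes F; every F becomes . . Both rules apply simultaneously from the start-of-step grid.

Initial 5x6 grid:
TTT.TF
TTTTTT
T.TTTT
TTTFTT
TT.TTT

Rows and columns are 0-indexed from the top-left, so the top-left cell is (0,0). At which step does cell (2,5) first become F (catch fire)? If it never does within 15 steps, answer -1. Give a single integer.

Step 1: cell (2,5)='T' (+6 fires, +2 burnt)
Step 2: cell (2,5)='F' (+8 fires, +6 burnt)
  -> target ignites at step 2
Step 3: cell (2,5)='.' (+4 fires, +8 burnt)
Step 4: cell (2,5)='.' (+4 fires, +4 burnt)
Step 5: cell (2,5)='.' (+2 fires, +4 burnt)
Step 6: cell (2,5)='.' (+1 fires, +2 burnt)
Step 7: cell (2,5)='.' (+0 fires, +1 burnt)
  fire out at step 7

2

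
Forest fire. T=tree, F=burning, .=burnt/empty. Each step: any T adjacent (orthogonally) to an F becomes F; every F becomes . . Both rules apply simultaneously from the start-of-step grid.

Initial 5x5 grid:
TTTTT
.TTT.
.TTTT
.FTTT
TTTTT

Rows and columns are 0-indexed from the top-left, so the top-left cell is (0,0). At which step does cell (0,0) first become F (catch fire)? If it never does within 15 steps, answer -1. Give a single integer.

Step 1: cell (0,0)='T' (+3 fires, +1 burnt)
Step 2: cell (0,0)='T' (+5 fires, +3 burnt)
Step 3: cell (0,0)='T' (+5 fires, +5 burnt)
Step 4: cell (0,0)='F' (+5 fires, +5 burnt)
  -> target ignites at step 4
Step 5: cell (0,0)='.' (+1 fires, +5 burnt)
Step 6: cell (0,0)='.' (+1 fires, +1 burnt)
Step 7: cell (0,0)='.' (+0 fires, +1 burnt)
  fire out at step 7

4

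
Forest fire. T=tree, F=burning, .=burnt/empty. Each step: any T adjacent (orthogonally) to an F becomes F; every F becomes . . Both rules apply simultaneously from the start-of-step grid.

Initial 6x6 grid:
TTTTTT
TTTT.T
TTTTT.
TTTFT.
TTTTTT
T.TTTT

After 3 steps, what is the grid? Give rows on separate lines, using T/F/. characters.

Step 1: 4 trees catch fire, 1 burn out
  TTTTTT
  TTTT.T
  TTTFT.
  TTF.F.
  TTTFTT
  T.TTTT
Step 2: 7 trees catch fire, 4 burn out
  TTTTTT
  TTTF.T
  TTF.F.
  TF....
  TTF.FT
  T.TFTT
Step 3: 8 trees catch fire, 7 burn out
  TTTFTT
  TTF..T
  TF....
  F.....
  TF...F
  T.F.FT

TTTFTT
TTF..T
TF....
F.....
TF...F
T.F.FT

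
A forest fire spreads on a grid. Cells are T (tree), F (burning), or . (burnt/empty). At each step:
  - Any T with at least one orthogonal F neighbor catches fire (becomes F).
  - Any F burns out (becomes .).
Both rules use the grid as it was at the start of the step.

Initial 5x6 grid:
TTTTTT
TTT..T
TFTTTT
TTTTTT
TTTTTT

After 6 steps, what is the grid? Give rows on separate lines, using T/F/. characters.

Step 1: 4 trees catch fire, 1 burn out
  TTTTTT
  TFT..T
  F.FTTT
  TFTTTT
  TTTTTT
Step 2: 7 trees catch fire, 4 burn out
  TFTTTT
  F.F..T
  ...FTT
  F.FTTT
  TFTTTT
Step 3: 6 trees catch fire, 7 burn out
  F.FTTT
  .....T
  ....FT
  ...FTT
  F.FTTT
Step 4: 4 trees catch fire, 6 burn out
  ...FTT
  .....T
  .....F
  ....FT
  ...FTT
Step 5: 4 trees catch fire, 4 burn out
  ....FT
  .....F
  ......
  .....F
  ....FT
Step 6: 2 trees catch fire, 4 burn out
  .....F
  ......
  ......
  ......
  .....F

.....F
......
......
......
.....F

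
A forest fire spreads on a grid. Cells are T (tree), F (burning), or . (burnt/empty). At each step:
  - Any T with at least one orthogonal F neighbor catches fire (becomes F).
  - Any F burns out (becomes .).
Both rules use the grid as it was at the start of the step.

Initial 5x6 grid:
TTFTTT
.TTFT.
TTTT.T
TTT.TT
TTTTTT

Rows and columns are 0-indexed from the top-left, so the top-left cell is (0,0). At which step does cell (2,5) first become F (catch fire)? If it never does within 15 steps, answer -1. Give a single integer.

Step 1: cell (2,5)='T' (+5 fires, +2 burnt)
Step 2: cell (2,5)='T' (+4 fires, +5 burnt)
Step 3: cell (2,5)='T' (+3 fires, +4 burnt)
Step 4: cell (2,5)='T' (+3 fires, +3 burnt)
Step 5: cell (2,5)='T' (+3 fires, +3 burnt)
Step 6: cell (2,5)='T' (+2 fires, +3 burnt)
Step 7: cell (2,5)='T' (+2 fires, +2 burnt)
Step 8: cell (2,5)='T' (+1 fires, +2 burnt)
Step 9: cell (2,5)='F' (+1 fires, +1 burnt)
  -> target ignites at step 9
Step 10: cell (2,5)='.' (+0 fires, +1 burnt)
  fire out at step 10

9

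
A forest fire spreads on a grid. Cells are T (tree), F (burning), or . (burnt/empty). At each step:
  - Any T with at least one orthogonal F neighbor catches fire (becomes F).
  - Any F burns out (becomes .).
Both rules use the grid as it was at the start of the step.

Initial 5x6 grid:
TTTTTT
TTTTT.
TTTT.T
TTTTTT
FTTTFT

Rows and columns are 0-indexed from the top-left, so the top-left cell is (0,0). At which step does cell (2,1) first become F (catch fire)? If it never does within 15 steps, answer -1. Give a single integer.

Step 1: cell (2,1)='T' (+5 fires, +2 burnt)
Step 2: cell (2,1)='T' (+5 fires, +5 burnt)
Step 3: cell (2,1)='F' (+5 fires, +5 burnt)
  -> target ignites at step 3
Step 4: cell (2,1)='.' (+4 fires, +5 burnt)
Step 5: cell (2,1)='.' (+4 fires, +4 burnt)
Step 6: cell (2,1)='.' (+2 fires, +4 burnt)
Step 7: cell (2,1)='.' (+1 fires, +2 burnt)
Step 8: cell (2,1)='.' (+0 fires, +1 burnt)
  fire out at step 8

3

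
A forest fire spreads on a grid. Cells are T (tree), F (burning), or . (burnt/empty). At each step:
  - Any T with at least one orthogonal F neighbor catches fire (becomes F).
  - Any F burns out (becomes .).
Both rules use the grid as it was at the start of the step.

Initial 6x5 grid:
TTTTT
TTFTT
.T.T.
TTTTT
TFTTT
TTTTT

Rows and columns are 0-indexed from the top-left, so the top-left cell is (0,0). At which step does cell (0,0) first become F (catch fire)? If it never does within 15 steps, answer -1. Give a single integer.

Step 1: cell (0,0)='T' (+7 fires, +2 burnt)
Step 2: cell (0,0)='T' (+11 fires, +7 burnt)
Step 3: cell (0,0)='F' (+5 fires, +11 burnt)
  -> target ignites at step 3
Step 4: cell (0,0)='.' (+2 fires, +5 burnt)
Step 5: cell (0,0)='.' (+0 fires, +2 burnt)
  fire out at step 5

3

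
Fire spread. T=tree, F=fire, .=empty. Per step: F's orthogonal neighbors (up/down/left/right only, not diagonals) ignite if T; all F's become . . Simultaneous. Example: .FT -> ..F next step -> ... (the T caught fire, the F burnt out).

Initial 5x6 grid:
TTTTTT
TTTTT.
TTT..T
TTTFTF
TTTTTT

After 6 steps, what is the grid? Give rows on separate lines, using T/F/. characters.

Step 1: 5 trees catch fire, 2 burn out
  TTTTTT
  TTTTT.
  TTT..F
  TTF.F.
  TTTFTF
Step 2: 4 trees catch fire, 5 burn out
  TTTTTT
  TTTTT.
  TTF...
  TF....
  TTF.F.
Step 3: 4 trees catch fire, 4 burn out
  TTTTTT
  TTFTT.
  TF....
  F.....
  TF....
Step 4: 5 trees catch fire, 4 burn out
  TTFTTT
  TF.FT.
  F.....
  ......
  F.....
Step 5: 4 trees catch fire, 5 burn out
  TF.FTT
  F...F.
  ......
  ......
  ......
Step 6: 2 trees catch fire, 4 burn out
  F...FT
  ......
  ......
  ......
  ......

F...FT
......
......
......
......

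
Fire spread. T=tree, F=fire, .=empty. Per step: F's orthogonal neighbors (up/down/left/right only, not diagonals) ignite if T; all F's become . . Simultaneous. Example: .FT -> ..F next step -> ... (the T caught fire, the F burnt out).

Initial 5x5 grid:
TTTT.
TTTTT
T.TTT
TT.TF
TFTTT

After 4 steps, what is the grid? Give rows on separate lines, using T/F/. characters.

Step 1: 6 trees catch fire, 2 burn out
  TTTT.
  TTTTT
  T.TTF
  TF.F.
  F.FTF
Step 2: 4 trees catch fire, 6 burn out
  TTTT.
  TTTTF
  T.TF.
  F....
  ...F.
Step 3: 3 trees catch fire, 4 burn out
  TTTT.
  TTTF.
  F.F..
  .....
  .....
Step 4: 3 trees catch fire, 3 burn out
  TTTF.
  FTF..
  .....
  .....
  .....

TTTF.
FTF..
.....
.....
.....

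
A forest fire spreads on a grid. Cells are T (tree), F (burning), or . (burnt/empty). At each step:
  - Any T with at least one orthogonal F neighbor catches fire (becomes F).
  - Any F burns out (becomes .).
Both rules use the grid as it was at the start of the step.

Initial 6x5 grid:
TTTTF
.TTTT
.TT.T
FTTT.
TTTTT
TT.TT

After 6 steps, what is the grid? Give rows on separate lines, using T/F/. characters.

Step 1: 4 trees catch fire, 2 burn out
  TTTF.
  .TTTF
  .TT.T
  .FTT.
  FTTTT
  TT.TT
Step 2: 7 trees catch fire, 4 burn out
  TTF..
  .TTF.
  .FT.F
  ..FT.
  .FTTT
  FT.TT
Step 3: 7 trees catch fire, 7 burn out
  TF...
  .FF..
  ..F..
  ...F.
  ..FTT
  .F.TT
Step 4: 2 trees catch fire, 7 burn out
  F....
  .....
  .....
  .....
  ...FT
  ...TT
Step 5: 2 trees catch fire, 2 burn out
  .....
  .....
  .....
  .....
  ....F
  ...FT
Step 6: 1 trees catch fire, 2 burn out
  .....
  .....
  .....
  .....
  .....
  ....F

.....
.....
.....
.....
.....
....F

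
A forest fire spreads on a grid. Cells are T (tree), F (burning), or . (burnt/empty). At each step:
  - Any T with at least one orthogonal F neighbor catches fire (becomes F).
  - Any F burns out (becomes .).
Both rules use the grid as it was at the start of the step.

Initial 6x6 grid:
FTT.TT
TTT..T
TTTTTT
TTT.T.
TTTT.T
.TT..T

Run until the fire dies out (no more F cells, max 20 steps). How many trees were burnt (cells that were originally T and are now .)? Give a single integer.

Answer: 24

Derivation:
Step 1: +2 fires, +1 burnt (F count now 2)
Step 2: +3 fires, +2 burnt (F count now 3)
Step 3: +3 fires, +3 burnt (F count now 3)
Step 4: +3 fires, +3 burnt (F count now 3)
Step 5: +3 fires, +3 burnt (F count now 3)
Step 6: +3 fires, +3 burnt (F count now 3)
Step 7: +4 fires, +3 burnt (F count now 4)
Step 8: +1 fires, +4 burnt (F count now 1)
Step 9: +1 fires, +1 burnt (F count now 1)
Step 10: +1 fires, +1 burnt (F count now 1)
Step 11: +0 fires, +1 burnt (F count now 0)
Fire out after step 11
Initially T: 26, now '.': 34
Total burnt (originally-T cells now '.'): 24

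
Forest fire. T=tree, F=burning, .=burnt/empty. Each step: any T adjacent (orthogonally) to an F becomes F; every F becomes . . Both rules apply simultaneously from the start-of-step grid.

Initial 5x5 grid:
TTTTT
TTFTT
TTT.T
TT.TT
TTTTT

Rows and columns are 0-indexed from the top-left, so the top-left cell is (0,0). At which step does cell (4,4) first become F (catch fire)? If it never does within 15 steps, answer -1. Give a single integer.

Step 1: cell (4,4)='T' (+4 fires, +1 burnt)
Step 2: cell (4,4)='T' (+5 fires, +4 burnt)
Step 3: cell (4,4)='T' (+5 fires, +5 burnt)
Step 4: cell (4,4)='T' (+3 fires, +5 burnt)
Step 5: cell (4,4)='F' (+4 fires, +3 burnt)
  -> target ignites at step 5
Step 6: cell (4,4)='.' (+1 fires, +4 burnt)
Step 7: cell (4,4)='.' (+0 fires, +1 burnt)
  fire out at step 7

5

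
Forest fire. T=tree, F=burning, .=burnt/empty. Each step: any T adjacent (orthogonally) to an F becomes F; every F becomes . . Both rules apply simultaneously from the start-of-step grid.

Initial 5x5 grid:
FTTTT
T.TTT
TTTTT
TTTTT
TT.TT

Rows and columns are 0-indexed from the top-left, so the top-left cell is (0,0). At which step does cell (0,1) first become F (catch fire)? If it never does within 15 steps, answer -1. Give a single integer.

Step 1: cell (0,1)='F' (+2 fires, +1 burnt)
  -> target ignites at step 1
Step 2: cell (0,1)='.' (+2 fires, +2 burnt)
Step 3: cell (0,1)='.' (+4 fires, +2 burnt)
Step 4: cell (0,1)='.' (+5 fires, +4 burnt)
Step 5: cell (0,1)='.' (+4 fires, +5 burnt)
Step 6: cell (0,1)='.' (+2 fires, +4 burnt)
Step 7: cell (0,1)='.' (+2 fires, +2 burnt)
Step 8: cell (0,1)='.' (+1 fires, +2 burnt)
Step 9: cell (0,1)='.' (+0 fires, +1 burnt)
  fire out at step 9

1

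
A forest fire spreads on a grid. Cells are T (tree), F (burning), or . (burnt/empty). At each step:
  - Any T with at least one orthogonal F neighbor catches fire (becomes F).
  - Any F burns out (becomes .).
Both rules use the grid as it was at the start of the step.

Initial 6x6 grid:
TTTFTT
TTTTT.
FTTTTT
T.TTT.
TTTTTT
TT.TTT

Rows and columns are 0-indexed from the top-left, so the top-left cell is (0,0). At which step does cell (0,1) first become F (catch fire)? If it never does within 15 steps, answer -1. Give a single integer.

Step 1: cell (0,1)='T' (+6 fires, +2 burnt)
Step 2: cell (0,1)='F' (+9 fires, +6 burnt)
  -> target ignites at step 2
Step 3: cell (0,1)='.' (+5 fires, +9 burnt)
Step 4: cell (0,1)='.' (+5 fires, +5 burnt)
Step 5: cell (0,1)='.' (+2 fires, +5 burnt)
Step 6: cell (0,1)='.' (+2 fires, +2 burnt)
Step 7: cell (0,1)='.' (+1 fires, +2 burnt)
Step 8: cell (0,1)='.' (+0 fires, +1 burnt)
  fire out at step 8

2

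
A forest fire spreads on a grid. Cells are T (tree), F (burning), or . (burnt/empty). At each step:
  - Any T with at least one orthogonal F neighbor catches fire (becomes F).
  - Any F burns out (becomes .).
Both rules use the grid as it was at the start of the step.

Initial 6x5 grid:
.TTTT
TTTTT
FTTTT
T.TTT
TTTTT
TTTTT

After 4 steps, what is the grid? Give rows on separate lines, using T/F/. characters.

Step 1: 3 trees catch fire, 1 burn out
  .TTTT
  FTTTT
  .FTTT
  F.TTT
  TTTTT
  TTTTT
Step 2: 3 trees catch fire, 3 burn out
  .TTTT
  .FTTT
  ..FTT
  ..TTT
  FTTTT
  TTTTT
Step 3: 6 trees catch fire, 3 burn out
  .FTTT
  ..FTT
  ...FT
  ..FTT
  .FTTT
  FTTTT
Step 4: 6 trees catch fire, 6 burn out
  ..FTT
  ...FT
  ....F
  ...FT
  ..FTT
  .FTTT

..FTT
...FT
....F
...FT
..FTT
.FTTT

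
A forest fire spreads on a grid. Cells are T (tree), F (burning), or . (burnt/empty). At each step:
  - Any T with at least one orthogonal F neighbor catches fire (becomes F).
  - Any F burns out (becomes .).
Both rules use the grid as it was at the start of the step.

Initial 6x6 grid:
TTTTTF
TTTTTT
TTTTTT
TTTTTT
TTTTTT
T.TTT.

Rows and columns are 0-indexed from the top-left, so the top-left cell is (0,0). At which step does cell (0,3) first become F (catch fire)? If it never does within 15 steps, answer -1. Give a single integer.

Step 1: cell (0,3)='T' (+2 fires, +1 burnt)
Step 2: cell (0,3)='F' (+3 fires, +2 burnt)
  -> target ignites at step 2
Step 3: cell (0,3)='.' (+4 fires, +3 burnt)
Step 4: cell (0,3)='.' (+5 fires, +4 burnt)
Step 5: cell (0,3)='.' (+5 fires, +5 burnt)
Step 6: cell (0,3)='.' (+5 fires, +5 burnt)
Step 7: cell (0,3)='.' (+4 fires, +5 burnt)
Step 8: cell (0,3)='.' (+3 fires, +4 burnt)
Step 9: cell (0,3)='.' (+1 fires, +3 burnt)
Step 10: cell (0,3)='.' (+1 fires, +1 burnt)
Step 11: cell (0,3)='.' (+0 fires, +1 burnt)
  fire out at step 11

2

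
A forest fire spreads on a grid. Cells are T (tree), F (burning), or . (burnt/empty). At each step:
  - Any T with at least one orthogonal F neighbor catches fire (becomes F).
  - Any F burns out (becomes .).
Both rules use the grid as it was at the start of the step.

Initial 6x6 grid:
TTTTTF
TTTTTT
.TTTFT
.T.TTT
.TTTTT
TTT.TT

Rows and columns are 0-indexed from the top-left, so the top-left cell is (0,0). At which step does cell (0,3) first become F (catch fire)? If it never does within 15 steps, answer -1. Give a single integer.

Step 1: cell (0,3)='T' (+6 fires, +2 burnt)
Step 2: cell (0,3)='F' (+6 fires, +6 burnt)
  -> target ignites at step 2
Step 3: cell (0,3)='.' (+6 fires, +6 burnt)
Step 4: cell (0,3)='.' (+5 fires, +6 burnt)
Step 5: cell (0,3)='.' (+4 fires, +5 burnt)
Step 6: cell (0,3)='.' (+1 fires, +4 burnt)
Step 7: cell (0,3)='.' (+1 fires, +1 burnt)
Step 8: cell (0,3)='.' (+0 fires, +1 burnt)
  fire out at step 8

2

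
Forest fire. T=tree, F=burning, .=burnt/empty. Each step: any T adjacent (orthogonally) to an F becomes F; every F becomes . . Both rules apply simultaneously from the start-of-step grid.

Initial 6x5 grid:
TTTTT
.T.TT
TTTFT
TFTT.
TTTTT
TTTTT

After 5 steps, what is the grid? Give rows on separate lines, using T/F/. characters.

Step 1: 8 trees catch fire, 2 burn out
  TTTTT
  .T.FT
  TFF.F
  F.FF.
  TFTTT
  TTTTT
Step 2: 8 trees catch fire, 8 burn out
  TTTFT
  .F..F
  F....
  .....
  F.FFT
  TFTTT
Step 3: 7 trees catch fire, 8 burn out
  TFF.F
  .....
  .....
  .....
  ....F
  F.FFT
Step 4: 2 trees catch fire, 7 burn out
  F....
  .....
  .....
  .....
  .....
  ....F
Step 5: 0 trees catch fire, 2 burn out
  .....
  .....
  .....
  .....
  .....
  .....

.....
.....
.....
.....
.....
.....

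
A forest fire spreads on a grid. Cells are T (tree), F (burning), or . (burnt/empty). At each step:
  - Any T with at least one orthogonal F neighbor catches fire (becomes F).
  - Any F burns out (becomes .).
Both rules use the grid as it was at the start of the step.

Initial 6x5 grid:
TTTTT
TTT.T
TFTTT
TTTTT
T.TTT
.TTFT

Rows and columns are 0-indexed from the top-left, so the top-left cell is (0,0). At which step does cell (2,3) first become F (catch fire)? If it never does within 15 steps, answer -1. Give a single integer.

Step 1: cell (2,3)='T' (+7 fires, +2 burnt)
Step 2: cell (2,3)='F' (+10 fires, +7 burnt)
  -> target ignites at step 2
Step 3: cell (2,3)='.' (+5 fires, +10 burnt)
Step 4: cell (2,3)='.' (+2 fires, +5 burnt)
Step 5: cell (2,3)='.' (+1 fires, +2 burnt)
Step 6: cell (2,3)='.' (+0 fires, +1 burnt)
  fire out at step 6

2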